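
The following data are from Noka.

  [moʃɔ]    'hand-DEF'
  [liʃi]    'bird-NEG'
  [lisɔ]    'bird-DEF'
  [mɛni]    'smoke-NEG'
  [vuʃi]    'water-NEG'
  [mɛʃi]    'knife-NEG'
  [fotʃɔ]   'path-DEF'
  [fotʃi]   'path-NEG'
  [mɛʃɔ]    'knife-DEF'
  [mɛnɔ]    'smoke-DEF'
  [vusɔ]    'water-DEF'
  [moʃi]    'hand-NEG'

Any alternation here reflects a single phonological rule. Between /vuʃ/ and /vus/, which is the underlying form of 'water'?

/vus/

In [vuʃi] and [vusɔ] the final segment of 'water' alternates: [ʃ] ~ [s].
The stem 'knife' ([mɛʃi], [mɛʃɔ]) shows [ʃ] unchanged in both environments, so [ʃ] cannot be basic with [s] derived before the DEF suffix.
The underlying segment must be /s/; /s/ becomes palato-alveolar [ʃ] before a front vowel, yielding [ʃ] there.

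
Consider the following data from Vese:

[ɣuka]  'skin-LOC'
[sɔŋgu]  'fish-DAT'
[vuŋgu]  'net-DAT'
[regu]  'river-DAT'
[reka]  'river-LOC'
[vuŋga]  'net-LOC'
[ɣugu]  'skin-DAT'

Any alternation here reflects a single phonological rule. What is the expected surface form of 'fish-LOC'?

[sɔŋga]

The LOC morpheme has two allomorphs, [-ga] and [-ka].
The DAT suffix, which begins with [g], is invariant after every stem; so [g] is not altered by any rule here.
So the underlying form is /-ka/, and voiceless stops become voiced after a nasal.
After 'fish', which ends in a nasal, the suffix surfaces as [-ga], giving [sɔŋga].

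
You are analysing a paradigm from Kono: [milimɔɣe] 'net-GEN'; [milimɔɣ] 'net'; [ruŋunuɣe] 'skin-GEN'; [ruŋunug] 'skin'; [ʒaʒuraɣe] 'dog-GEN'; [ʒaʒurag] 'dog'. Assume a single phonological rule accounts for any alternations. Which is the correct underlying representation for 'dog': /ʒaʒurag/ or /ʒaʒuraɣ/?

/ʒaʒurag/

The root 'dog' surfaces as [ʒaʒuraɣe] and [ʒaʒurag], with a stem-final [ɣ] ~ [g] alternation.
Compare 'net', with invariant [ɣ] in [milimɔɣe] and [milimɔɣ]: an analysis with underlying /ɣ/ and a rule producing [g] in isolation would wrongly predict alternation here too.
The underlying segment must be /g/; voiced stops become fricatives between vowels, yielding [ɣ] there.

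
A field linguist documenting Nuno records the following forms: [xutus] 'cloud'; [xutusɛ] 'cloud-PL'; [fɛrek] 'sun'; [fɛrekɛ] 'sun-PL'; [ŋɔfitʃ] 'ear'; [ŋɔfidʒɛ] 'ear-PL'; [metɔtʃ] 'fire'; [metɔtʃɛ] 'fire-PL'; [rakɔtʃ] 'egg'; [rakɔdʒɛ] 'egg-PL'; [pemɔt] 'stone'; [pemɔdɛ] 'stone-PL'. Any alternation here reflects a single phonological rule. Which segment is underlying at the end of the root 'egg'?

/dʒ/

The root 'egg' surfaces as [rakɔtʃ] and [rakɔdʒɛ], with a stem-final [tʃ] ~ [dʒ] alternation.
The stem 'fire' ([metɔtʃ], [metɔtʃɛ]) shows [tʃ] unchanged in both environments, so [tʃ] cannot be basic with [dʒ] derived before the PL suffix.
The underlying segment must be /dʒ/; voiced obstruents become voiceless word-finally, yielding [tʃ] there.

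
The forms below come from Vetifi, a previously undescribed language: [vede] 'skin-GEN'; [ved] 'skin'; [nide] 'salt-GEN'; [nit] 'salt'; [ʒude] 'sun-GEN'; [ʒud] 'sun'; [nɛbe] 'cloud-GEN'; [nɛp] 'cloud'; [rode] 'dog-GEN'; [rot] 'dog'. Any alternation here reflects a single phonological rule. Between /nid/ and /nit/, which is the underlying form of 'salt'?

In [nide] and [nit] the final segment of 'salt' alternates: [d] ~ [t].
Compare 'skin', with invariant [d] in [vede] and [ved]: an analysis with underlying /d/ and a rule producing [t] in isolation would wrongly predict alternation here too.
The alternation reflects intervocalic voicing: voiceless stops become voiced between vowels. /t/ is underlying.

/nit/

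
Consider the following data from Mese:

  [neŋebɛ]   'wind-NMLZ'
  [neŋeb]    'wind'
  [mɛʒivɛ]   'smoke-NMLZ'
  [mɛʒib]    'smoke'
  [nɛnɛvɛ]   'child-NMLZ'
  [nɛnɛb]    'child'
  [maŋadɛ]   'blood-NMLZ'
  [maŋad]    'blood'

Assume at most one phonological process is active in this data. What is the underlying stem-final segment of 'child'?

/v/

The stem for 'child' ends in [v] in [nɛnɛvɛ] but [b] in [nɛnɛb].
Compare 'wind', with invariant [b] in [neŋebɛ] and [neŋeb]: an analysis with underlying /b/ and a rule producing [v] before the NMLZ suffix would wrongly predict alternation here too.
The underlying segment must be /v/; voiced fricatives become stops word-finally, yielding [b] there.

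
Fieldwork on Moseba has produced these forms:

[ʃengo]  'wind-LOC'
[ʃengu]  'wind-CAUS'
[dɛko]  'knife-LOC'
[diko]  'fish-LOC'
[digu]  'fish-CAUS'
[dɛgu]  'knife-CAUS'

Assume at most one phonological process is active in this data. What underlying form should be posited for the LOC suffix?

/-ko/

The LOC suffix surfaces as [-go] and [-ko], depending on the final segment of the stem.
The CAUS suffix, which begins with [g], is invariant after every stem; so [g] is not altered by any rule here.
So the underlying form is /-ko/, and voiceless stops become voiced after a nasal.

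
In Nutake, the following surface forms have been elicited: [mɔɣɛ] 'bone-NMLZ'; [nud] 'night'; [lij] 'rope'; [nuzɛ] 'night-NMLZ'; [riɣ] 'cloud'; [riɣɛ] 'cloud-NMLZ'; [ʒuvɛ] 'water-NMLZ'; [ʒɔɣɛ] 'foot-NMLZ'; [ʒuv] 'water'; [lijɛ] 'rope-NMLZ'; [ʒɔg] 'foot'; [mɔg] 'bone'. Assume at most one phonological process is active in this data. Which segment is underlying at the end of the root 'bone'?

'bone' shows [ɣ] ~ [g] at the end of the stem ([mɔɣɛ] vs [mɔg]).
But 'cloud' keeps [ɣ] in both environments ([riɣɛ], [riɣ]), so there is no rule changing /ɣ/ to [g] in isolation.
The alternation reflects intervocalic spirantization: voiced stops become fricatives between vowels. /g/ is underlying.

/g/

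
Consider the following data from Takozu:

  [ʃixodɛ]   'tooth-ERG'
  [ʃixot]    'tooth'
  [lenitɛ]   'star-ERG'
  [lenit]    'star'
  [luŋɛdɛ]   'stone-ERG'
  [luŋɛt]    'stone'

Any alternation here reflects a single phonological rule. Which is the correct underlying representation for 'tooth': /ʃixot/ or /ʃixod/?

'tooth' shows [d] ~ [t] at the end of the stem ([ʃixodɛ] vs [ʃixot]).
If /t/ were underlying and a rule turned it into [d] before the ERG suffix, 'star' would also alternate; but it has [t] in both [lenitɛ] and [lenit].
So /d/ is underlying, and a rule of word-final obstruent devoicing — voiced obstruents become voiceless word-finally — gives [t].

/ʃixod/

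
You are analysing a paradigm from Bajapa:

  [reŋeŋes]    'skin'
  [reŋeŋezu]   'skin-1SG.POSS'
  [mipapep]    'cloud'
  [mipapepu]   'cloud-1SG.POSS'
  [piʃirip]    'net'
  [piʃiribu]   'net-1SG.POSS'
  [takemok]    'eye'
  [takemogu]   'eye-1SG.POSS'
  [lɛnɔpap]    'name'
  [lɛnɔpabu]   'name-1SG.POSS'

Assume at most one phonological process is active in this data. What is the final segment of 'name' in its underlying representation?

/b/

The root 'name' surfaces as [lɛnɔpap] and [lɛnɔpabu], with a stem-final [p] ~ [b] alternation.
Compare 'cloud', with invariant [p] in [mipapep] and [mipapepu]: an analysis with underlying /p/ and a rule producing [b] before the 1SG.POSS suffix would wrongly predict alternation here too.
Therefore /b/ is basic and [p] is derived by word-final obstruent devoicing (voiced obstruents become voiceless word-finally).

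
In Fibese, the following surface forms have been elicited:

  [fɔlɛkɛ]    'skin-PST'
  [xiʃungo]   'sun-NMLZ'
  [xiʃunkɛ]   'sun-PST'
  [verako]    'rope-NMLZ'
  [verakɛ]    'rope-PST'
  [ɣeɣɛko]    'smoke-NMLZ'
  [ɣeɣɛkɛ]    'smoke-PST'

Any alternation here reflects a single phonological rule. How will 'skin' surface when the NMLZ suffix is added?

The NMLZ suffix surfaces as [-go] and [-ko], depending on the final segment of the stem.
The PST suffix, which begins with [k], is invariant after every stem; so [k] is not altered by any rule here.
So the underlying form is /-go/, and voiced stops become voiceless after a vowel.
After 'skin', which ends in a vowel, the suffix surfaces as [-ko], giving [fɔlɛko].

[fɔlɛko]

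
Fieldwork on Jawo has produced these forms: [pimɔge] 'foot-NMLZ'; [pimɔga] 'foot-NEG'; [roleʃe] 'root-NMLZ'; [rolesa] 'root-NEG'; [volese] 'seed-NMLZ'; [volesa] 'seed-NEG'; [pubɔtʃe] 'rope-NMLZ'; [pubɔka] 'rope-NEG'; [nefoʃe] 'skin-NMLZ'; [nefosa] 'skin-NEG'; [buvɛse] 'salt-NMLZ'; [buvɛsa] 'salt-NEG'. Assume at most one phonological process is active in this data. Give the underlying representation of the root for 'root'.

In [roleʃe] and [rolesa] the final segment of 'root' alternates: [ʃ] ~ [s].
If /s/ were underlying and a rule turned it into [ʃ] before the NMLZ suffix, 'seed' would also alternate; but it has [s] in both [volese] and [volesa].
So /ʃ/ is underlying, and a rule of depalatalization — palato-alveolar /tʃ/ and /ʃ/ become [k] and [s] when no front vowel follows — gives [s].
The underlying form of 'root' is therefore /roleʃ/.

/roleʃ/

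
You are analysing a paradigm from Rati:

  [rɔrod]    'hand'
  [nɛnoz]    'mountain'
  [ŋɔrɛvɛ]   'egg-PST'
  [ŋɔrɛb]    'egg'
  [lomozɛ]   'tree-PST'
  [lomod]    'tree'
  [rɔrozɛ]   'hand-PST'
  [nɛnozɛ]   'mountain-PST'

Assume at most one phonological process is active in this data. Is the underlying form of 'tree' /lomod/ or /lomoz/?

In [lomod] and [lomozɛ] the final segment of 'tree' alternates: [d] ~ [z].
But 'mountain' keeps [z] in both environments ([nɛnoz], [nɛnozɛ]), so there is no rule changing /z/ to [d] in isolation.
The alternation reflects intervocalic spirantization: voiced stops become fricatives between vowels. /d/ is underlying.

/lomod/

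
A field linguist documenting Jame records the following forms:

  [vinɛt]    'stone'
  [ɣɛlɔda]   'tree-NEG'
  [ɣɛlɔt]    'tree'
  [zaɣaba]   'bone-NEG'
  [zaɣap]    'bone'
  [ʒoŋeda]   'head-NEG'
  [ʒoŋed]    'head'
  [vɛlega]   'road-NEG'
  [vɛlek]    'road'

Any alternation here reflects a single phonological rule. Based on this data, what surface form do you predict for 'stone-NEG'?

[vinɛda]

'tree' shows [d] ~ [t] at the end of the stem ([ɣɛlɔda] vs [ɣɛlɔt]).
Compare 'head', with invariant [d] in [ʒoŋeda] and [ʒoŋed]: an analysis with underlying /d/ and a rule producing [t] in isolation would wrongly predict alternation here too.
The alternation reflects intervocalic voicing: voiceless stops become voiced between vowels. /t/ is underlying.
The one attested form of 'stone', [vinɛt], shows underlying /vinɛt/. Applying the same rule between vowels gives [vinɛda].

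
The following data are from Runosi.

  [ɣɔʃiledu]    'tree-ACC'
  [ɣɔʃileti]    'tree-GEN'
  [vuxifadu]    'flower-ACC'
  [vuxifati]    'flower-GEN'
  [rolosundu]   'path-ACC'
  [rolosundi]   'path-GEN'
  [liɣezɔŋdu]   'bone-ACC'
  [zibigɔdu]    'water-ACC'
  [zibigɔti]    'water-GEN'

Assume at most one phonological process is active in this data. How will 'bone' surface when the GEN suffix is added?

[liɣezɔŋdi]

The GEN suffix surfaces as [-di] and [-ti], depending on the final segment of the stem.
The ACC suffix, which begins with [d], is invariant after every stem; so [d] is not altered by any rule here.
The GEN suffix is therefore /-ti/ underlyingly, with post-nasal voicing: voiceless stops become voiced after a nasal.
After 'bone', which ends in a nasal, the suffix surfaces as [-di], giving [liɣezɔŋdi].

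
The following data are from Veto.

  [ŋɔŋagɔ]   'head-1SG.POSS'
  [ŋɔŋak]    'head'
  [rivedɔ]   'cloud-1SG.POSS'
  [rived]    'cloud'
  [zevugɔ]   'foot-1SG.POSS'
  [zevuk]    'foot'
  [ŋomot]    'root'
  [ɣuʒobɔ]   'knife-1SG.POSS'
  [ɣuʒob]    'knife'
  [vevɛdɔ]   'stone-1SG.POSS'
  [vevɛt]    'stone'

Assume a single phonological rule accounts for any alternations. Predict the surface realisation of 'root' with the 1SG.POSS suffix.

The root 'stone' surfaces as [vevɛdɔ] and [vevɛt], with a stem-final [d] ~ [t] alternation.
The stem 'cloud' ([rivedɔ], [rived]) shows [d] unchanged in both environments, so [d] cannot be basic with [t] derived in isolation.
Therefore /t/ is basic and [d] is derived by intervocalic voicing (voiceless stops become voiced between vowels).
The one attested form of 'root', [ŋomot], shows underlying /ŋomot/. Applying the same rule between vowels gives [ŋomodɔ].

[ŋomodɔ]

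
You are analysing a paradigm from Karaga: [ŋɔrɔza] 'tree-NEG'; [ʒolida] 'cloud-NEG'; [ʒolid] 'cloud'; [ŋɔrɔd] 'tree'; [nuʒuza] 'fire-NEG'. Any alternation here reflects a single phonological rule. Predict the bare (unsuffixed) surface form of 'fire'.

In [ŋɔrɔza] and [ŋɔrɔd] the final segment of 'tree' alternates: [z] ~ [d].
If /d/ were underlying and a rule turned it into [z] before the NEG suffix, 'cloud' would also alternate; but it has [d] in both [ʒolida] and [ʒolid].
Therefore /z/ is basic and [d] is derived by word-final hardening (voiced fricatives become stops word-finally).
From [nuʒuza] the stem 'fire' is /nuʒuz/; word-finally this yields [nuʒud].

[nuʒud]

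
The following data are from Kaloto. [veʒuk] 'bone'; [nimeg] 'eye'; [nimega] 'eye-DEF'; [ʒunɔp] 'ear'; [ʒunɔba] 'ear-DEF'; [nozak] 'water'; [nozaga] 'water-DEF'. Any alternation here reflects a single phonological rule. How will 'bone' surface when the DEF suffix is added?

[veʒuga]

The stem for 'water' ends in [k] in [nozak] but [g] in [nozaga].
But 'eye' keeps [g] in both environments ([nimeg], [nimega]), so there is no rule changing /g/ to [k] in isolation.
The alternation reflects intervocalic voicing: voiceless stops become voiced between vowels. /k/ is underlying.
The one attested form of 'bone', [veʒuk], shows underlying /veʒuk/. Applying the same rule between vowels gives [veʒuga].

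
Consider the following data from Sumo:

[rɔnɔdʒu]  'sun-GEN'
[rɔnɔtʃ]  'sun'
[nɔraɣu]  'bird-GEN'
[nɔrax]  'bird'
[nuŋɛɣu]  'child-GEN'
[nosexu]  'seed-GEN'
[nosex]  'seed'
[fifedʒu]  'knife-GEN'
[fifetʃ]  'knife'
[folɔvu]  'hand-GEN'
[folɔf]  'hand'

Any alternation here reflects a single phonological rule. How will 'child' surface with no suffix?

In [nɔraɣu] and [nɔrax] the final segment of 'bird' alternates: [ɣ] ~ [x].
Compare 'seed', with invariant [x] in [nosexu] and [nosex]: an analysis with underlying /x/ and a rule producing [ɣ] before the GEN suffix would wrongly predict alternation here too.
The alternation reflects word-final obstruent devoicing: voiced obstruents become voiceless word-finally. /ɣ/ is underlying.
From [nuŋɛɣu] the stem 'child' is /nuŋɛɣ/; word-finally this yields [nuŋɛx].

[nuŋɛx]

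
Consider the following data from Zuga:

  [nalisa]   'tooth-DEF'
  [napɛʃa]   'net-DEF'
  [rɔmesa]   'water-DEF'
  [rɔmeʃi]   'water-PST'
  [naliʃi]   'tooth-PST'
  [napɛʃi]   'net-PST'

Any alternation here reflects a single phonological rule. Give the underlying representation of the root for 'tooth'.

In [nalisa] and [naliʃi] the final segment of 'tooth' alternates: [s] ~ [ʃ].
The stem 'net' ([napɛʃa], [napɛʃi]) shows [ʃ] unchanged in both environments, so [ʃ] cannot be basic with [s] derived before the DEF suffix.
So /s/ is underlying, and a rule of palatalization before a front vowel — /s/ becomes palato-alveolar [ʃ] before a front vowel — gives [ʃ].

/nalis/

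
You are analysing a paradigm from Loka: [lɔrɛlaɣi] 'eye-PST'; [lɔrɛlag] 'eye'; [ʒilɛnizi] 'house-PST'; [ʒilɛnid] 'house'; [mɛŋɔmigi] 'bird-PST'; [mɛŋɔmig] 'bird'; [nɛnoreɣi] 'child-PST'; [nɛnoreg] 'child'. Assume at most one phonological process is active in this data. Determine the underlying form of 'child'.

In [nɛnoreɣi] and [nɛnoreg] the final segment of 'child' alternates: [ɣ] ~ [g].
But 'bird' keeps [g] in both environments ([mɛŋɔmigi], [mɛŋɔmig]), so there is no rule changing /g/ to [ɣ] before the PST suffix.
Therefore /ɣ/ is basic and [g] is derived by word-final hardening (voiced fricatives become stops word-finally).

/nɛnoreɣ/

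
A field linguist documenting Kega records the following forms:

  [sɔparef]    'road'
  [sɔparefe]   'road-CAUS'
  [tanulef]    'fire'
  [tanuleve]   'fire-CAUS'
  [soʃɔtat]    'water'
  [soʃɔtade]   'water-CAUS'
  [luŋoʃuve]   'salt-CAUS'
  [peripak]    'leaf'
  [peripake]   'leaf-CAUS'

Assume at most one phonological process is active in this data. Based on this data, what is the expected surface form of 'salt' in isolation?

In [tanulef] and [tanuleve] the final segment of 'fire' alternates: [f] ~ [v].
The stem 'road' ([sɔparef], [sɔparefe]) shows [f] unchanged in both environments, so [f] cannot be basic with [v] derived before the CAUS suffix.
The alternation reflects word-final obstruent devoicing: voiced obstruents become voiceless word-finally. /v/ is underlying.
From [luŋoʃuve] the stem 'salt' is /luŋoʃuv/; word-finally this yields [luŋoʃuf].

[luŋoʃuf]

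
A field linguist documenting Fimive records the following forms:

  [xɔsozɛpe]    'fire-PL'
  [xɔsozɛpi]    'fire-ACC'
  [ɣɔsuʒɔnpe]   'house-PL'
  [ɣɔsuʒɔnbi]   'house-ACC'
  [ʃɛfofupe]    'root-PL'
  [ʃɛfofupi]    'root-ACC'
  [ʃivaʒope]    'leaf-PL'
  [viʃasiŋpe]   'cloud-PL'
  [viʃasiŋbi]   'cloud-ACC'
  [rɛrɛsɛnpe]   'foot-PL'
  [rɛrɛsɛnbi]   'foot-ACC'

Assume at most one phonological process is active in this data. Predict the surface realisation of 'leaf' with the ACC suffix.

The ACC suffix surfaces as [-bi] and [-pi], depending on the final segment of the stem.
The PL suffix, which begins with [p], is invariant after every stem; so [p] is not altered by any rule here.
The ACC suffix is therefore /-bi/ underlyingly, with post-vocalic devoicing: voiced stops become voiceless after a vowel.
After 'leaf', which ends in a vowel, the suffix surfaces as [-pi], giving [ʃivaʒopi].

[ʃivaʒopi]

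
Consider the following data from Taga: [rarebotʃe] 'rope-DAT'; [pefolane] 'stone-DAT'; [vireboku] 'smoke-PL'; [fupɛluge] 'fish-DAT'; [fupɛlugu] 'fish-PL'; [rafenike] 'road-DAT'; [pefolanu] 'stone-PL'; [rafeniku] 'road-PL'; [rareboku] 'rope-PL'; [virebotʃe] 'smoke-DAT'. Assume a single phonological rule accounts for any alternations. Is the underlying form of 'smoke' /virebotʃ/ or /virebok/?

The stem for 'smoke' ends in [tʃ] in [virebotʃe] but [k] in [vireboku].
But 'road' keeps [k] in both environments ([rafenike], [rafeniku]), so there is no rule changing /k/ to [tʃ] before the DAT suffix.
So /tʃ/ is underlying, and a rule of depalatalization — palato-alveolar /tʃ/ becomes [k] when no front vowel follows — gives [k].

/virebotʃ/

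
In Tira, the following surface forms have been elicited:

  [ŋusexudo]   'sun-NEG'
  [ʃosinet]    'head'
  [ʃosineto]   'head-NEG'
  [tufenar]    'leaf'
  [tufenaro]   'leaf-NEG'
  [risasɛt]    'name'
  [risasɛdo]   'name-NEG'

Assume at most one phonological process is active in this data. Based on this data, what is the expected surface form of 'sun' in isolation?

[ŋusexut]

'name' shows [t] ~ [d] at the end of the stem ([risasɛt] vs [risasɛdo]).
The stem 'head' ([ʃosinet], [ʃosineto]) shows [t] unchanged in both environments, so [t] cannot be basic with [d] derived before the NEG suffix.
The underlying segment must be /d/; voiced obstruents become voiceless word-finally, yielding [t] there.
From [ŋusexudo] the stem 'sun' is /ŋusexud/; word-finally this yields [ŋusexut].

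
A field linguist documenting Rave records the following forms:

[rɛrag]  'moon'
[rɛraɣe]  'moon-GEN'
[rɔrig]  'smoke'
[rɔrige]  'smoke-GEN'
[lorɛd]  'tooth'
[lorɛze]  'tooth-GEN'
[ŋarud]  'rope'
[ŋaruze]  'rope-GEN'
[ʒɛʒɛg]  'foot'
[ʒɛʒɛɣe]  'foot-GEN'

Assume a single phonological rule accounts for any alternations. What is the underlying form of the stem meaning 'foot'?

/ʒɛʒɛɣ/

The stem for 'foot' ends in [g] in [ʒɛʒɛg] but [ɣ] in [ʒɛʒɛɣe].
But 'smoke' keeps [g] in both environments ([rɔrig], [rɔrige]), so there is no rule changing /g/ to [ɣ] before the GEN suffix.
The alternation reflects word-final hardening: voiced fricatives become stops word-finally. /ɣ/ is underlying.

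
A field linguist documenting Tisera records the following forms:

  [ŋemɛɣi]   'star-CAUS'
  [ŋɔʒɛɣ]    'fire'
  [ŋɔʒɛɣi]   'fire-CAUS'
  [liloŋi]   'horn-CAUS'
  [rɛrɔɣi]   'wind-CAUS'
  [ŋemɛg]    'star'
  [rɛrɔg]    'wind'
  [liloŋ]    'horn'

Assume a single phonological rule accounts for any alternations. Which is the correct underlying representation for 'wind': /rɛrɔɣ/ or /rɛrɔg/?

/rɛrɔg/

'wind' shows [ɣ] ~ [g] at the end of the stem ([rɛrɔɣi] vs [rɛrɔg]).
Compare 'fire', with invariant [ɣ] in [ŋɔʒɛɣi] and [ŋɔʒɛɣ]: an analysis with underlying /ɣ/ and a rule producing [g] in isolation would wrongly predict alternation here too.
Therefore /g/ is basic and [ɣ] is derived by intervocalic spirantization (voiced stops become fricatives between vowels).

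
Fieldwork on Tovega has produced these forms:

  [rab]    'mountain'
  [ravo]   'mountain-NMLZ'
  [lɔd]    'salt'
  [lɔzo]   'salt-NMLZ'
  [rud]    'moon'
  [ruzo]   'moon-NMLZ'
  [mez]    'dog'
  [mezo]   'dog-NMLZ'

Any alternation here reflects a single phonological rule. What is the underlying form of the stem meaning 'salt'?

/lɔd/

In [lɔd] and [lɔzo] the final segment of 'salt' alternates: [d] ~ [z].
If /z/ were underlying and a rule turned it into [d] in isolation, 'dog' would also alternate; but it has [z] in both [mez] and [mezo].
So /d/ is underlying, and a rule of intervocalic spirantization — voiced stops become fricatives between vowels — gives [z].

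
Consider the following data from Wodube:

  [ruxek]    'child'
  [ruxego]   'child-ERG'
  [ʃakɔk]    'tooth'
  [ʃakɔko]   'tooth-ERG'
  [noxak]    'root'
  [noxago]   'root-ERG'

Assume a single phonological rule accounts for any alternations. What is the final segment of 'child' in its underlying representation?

The root 'child' surfaces as [ruxek] and [ruxego], with a stem-final [k] ~ [g] alternation.
But 'tooth' keeps [k] in both environments ([ʃakɔk], [ʃakɔko]), so there is no rule changing /k/ to [g] before the ERG suffix.
The underlying segment must be /g/; voiced obstruents become voiceless word-finally, yielding [k] there.

/g/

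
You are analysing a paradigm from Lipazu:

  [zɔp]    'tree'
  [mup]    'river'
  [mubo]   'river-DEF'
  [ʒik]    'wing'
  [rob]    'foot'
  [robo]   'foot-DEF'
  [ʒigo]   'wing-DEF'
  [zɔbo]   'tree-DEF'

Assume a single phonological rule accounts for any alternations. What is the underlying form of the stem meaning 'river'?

In [mup] and [mubo] the final segment of 'river' alternates: [p] ~ [b].
The stem 'foot' ([rob], [robo]) shows [b] unchanged in both environments, so [b] cannot be basic with [p] derived in isolation.
Therefore /p/ is basic and [b] is derived by intervocalic voicing (voiceless stops become voiced between vowels).

/mup/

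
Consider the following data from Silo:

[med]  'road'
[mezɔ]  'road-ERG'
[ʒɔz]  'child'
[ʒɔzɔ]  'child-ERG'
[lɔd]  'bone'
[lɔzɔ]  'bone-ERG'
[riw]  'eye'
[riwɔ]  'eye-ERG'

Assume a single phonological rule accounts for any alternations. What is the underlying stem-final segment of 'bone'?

/d/

In [lɔd] and [lɔzɔ] the final segment of 'bone' alternates: [d] ~ [z].
The stem 'child' ([ʒɔz], [ʒɔzɔ]) shows [z] unchanged in both environments, so [z] cannot be basic with [d] derived in isolation.
The alternation reflects intervocalic spirantization: voiced stops become fricatives between vowels. /d/ is underlying.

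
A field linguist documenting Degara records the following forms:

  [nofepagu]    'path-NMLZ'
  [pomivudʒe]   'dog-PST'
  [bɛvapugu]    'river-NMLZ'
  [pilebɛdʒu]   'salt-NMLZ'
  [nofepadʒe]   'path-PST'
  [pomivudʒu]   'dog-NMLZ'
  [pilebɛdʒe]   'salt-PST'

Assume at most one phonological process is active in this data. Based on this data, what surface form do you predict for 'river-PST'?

[bɛvapudʒe]

In [nofepadʒe] and [nofepagu] the final segment of 'path' alternates: [dʒ] ~ [g].
If /dʒ/ were underlying and a rule turned it into [g] before the NMLZ suffix, 'salt' would also alternate; but it has [dʒ] in both [pilebɛdʒe] and [pilebɛdʒu].
Therefore /g/ is basic and [dʒ] is derived by palatalization before a front vowel (/g/ becomes palato-alveolar [dʒ] before a front vowel).
From [bɛvapugu] the stem 'river' is /bɛvapug/; before a front vowel this yields [bɛvapudʒe].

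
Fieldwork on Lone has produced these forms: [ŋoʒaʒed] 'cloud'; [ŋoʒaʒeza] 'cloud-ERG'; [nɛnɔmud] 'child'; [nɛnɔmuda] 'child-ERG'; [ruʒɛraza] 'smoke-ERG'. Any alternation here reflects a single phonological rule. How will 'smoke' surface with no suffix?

[ruʒɛrad]

'cloud' shows [d] ~ [z] at the end of the stem ([ŋoʒaʒed] vs [ŋoʒaʒeza]).
Compare 'child', with invariant [d] in [nɛnɔmud] and [nɛnɔmuda]: an analysis with underlying /d/ and a rule producing [z] before the ERG suffix would wrongly predict alternation here too.
Therefore /z/ is basic and [d] is derived by word-final hardening (voiced fricatives become stops word-finally).
The one attested form of 'smoke', [ruʒɛraza], shows underlying /ruʒɛraz/. Applying the same rule word-finally gives [ruʒɛrad].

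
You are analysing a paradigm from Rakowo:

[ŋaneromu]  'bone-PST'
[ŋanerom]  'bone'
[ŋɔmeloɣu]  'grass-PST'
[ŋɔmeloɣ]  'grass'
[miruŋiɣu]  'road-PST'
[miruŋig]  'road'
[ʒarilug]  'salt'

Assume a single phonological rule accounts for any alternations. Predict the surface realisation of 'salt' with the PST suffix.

[ʒariluɣu]

'road' shows [ɣ] ~ [g] at the end of the stem ([miruŋiɣu] vs [miruŋig]).
If /ɣ/ were underlying and a rule turned it into [g] in isolation, 'grass' would also alternate; but it has [ɣ] in both [ŋɔmeloɣu] and [ŋɔmeloɣ].
Therefore /g/ is basic and [ɣ] is derived by intervocalic spirantization (voiced stops become fricatives between vowels).
From [ʒarilug] the stem 'salt' is /ʒarilug/; between vowels this yields [ʒariluɣu].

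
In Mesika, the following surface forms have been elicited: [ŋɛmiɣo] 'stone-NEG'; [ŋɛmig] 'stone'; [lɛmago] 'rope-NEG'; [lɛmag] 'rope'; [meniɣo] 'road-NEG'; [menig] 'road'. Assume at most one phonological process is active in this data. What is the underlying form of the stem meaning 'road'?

In [meniɣo] and [menig] the final segment of 'road' alternates: [ɣ] ~ [g].
Compare 'rope', with invariant [g] in [lɛmago] and [lɛmag]: an analysis with underlying /g/ and a rule producing [ɣ] before the NEG suffix would wrongly predict alternation here too.
The underlying segment must be /ɣ/; voiced fricatives become stops word-finally, yielding [g] there.

/meniɣ/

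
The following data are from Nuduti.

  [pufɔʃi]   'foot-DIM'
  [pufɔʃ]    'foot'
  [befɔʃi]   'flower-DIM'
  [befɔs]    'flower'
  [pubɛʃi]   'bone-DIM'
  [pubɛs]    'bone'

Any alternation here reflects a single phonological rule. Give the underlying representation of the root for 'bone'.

The root 'bone' surfaces as [pubɛʃi] and [pubɛs], with a stem-final [ʃ] ~ [s] alternation.
But 'foot' keeps [ʃ] in both environments ([pufɔʃi], [pufɔʃ]), so there is no rule changing /ʃ/ to [s] in isolation.
The underlying segment must be /s/; /s/ becomes palato-alveolar [ʃ] before a front vowel, yielding [ʃ] there.
The underlying form of 'bone' is therefore /pubɛs/.

/pubɛs/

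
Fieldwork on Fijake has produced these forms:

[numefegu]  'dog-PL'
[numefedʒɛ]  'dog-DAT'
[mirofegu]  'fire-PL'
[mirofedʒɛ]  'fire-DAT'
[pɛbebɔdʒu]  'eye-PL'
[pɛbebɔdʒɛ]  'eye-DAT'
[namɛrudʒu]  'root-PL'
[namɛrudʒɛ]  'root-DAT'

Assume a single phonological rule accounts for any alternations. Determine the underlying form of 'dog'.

/numefeg/

The stem for 'dog' ends in [g] in [numefegu] but [dʒ] in [numefedʒɛ].
But 'eye' keeps [dʒ] in both environments ([pɛbebɔdʒu], [pɛbebɔdʒɛ]), so there is no rule changing /dʒ/ to [g] before the PL suffix.
Therefore /g/ is basic and [dʒ] is derived by palatalization before a front vowel (/g/ becomes palato-alveolar [dʒ] before a front vowel).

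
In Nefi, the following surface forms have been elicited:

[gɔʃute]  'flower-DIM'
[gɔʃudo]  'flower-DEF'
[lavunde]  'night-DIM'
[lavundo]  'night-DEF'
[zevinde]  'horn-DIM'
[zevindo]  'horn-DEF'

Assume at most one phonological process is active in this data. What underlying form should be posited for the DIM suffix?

/-te/

The DIM morpheme has two allomorphs, [-de] and [-te].
By contrast the DEF suffix keeps its initial [d] throughout — that segment must be underlying.
So the underlying form is /-te/, and voiceless stops become voiced after a nasal.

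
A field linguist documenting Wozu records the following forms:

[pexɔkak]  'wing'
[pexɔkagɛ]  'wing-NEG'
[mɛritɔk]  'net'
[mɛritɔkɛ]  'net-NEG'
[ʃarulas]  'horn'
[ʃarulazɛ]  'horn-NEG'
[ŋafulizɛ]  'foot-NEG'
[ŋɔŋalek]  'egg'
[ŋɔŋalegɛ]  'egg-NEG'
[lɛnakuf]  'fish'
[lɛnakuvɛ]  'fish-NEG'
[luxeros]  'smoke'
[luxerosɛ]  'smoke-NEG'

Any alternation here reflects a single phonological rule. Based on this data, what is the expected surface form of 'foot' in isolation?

[ŋafulis]

'horn' shows [s] ~ [z] at the end of the stem ([ʃarulas] vs [ʃarulazɛ]).
The stem 'smoke' ([luxeros], [luxerosɛ]) shows [s] unchanged in both environments, so [s] cannot be basic with [z] derived before the NEG suffix.
The alternation reflects word-final obstruent devoicing: voiced obstruents become voiceless word-finally. /z/ is underlying.
The one attested form of 'foot', [ŋafulizɛ], shows underlying /ŋafuliz/. Applying the same rule word-finally gives [ŋafulis].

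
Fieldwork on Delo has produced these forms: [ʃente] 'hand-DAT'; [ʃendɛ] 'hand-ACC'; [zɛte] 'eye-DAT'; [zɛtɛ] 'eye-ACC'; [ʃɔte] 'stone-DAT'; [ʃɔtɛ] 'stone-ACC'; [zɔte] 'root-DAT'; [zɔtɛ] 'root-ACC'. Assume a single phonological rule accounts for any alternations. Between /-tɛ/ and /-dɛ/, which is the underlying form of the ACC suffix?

/-dɛ/

The ACC suffix surfaces as [-dɛ] and [-tɛ], depending on the final segment of the stem.
The DAT suffix, which begins with [t], is invariant after every stem; so [t] is not altered by any rule here.
The ACC suffix is therefore /-dɛ/ underlyingly, with post-vocalic devoicing: voiced stops become voiceless after a vowel.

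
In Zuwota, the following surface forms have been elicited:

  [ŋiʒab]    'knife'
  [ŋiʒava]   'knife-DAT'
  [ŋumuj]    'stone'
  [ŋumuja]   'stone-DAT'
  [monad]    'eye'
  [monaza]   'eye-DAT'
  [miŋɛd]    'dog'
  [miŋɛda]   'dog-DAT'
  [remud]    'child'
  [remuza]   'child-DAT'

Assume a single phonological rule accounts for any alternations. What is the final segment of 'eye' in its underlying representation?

/z/

The root 'eye' surfaces as [monad] and [monaza], with a stem-final [d] ~ [z] alternation.
But 'dog' keeps [d] in both environments ([miŋɛd], [miŋɛda]), so there is no rule changing /d/ to [z] before the DAT suffix.
The underlying segment must be /z/; voiced fricatives become stops word-finally, yielding [d] there.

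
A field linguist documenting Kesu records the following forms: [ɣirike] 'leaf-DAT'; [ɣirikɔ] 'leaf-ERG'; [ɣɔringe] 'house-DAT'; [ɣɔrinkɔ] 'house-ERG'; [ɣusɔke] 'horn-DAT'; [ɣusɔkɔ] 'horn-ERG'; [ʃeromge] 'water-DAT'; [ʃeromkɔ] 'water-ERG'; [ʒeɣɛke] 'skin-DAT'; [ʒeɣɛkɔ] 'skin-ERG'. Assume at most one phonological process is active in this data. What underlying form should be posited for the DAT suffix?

/-ge/

The DAT morpheme has two allomorphs, [-ge] and [-ke].
The ERG suffix, which begins with [k], is invariant after every stem; so [k] is not altered by any rule here.
The DAT suffix is therefore /-ge/ underlyingly, with post-vocalic devoicing: voiced stops become voiceless after a vowel.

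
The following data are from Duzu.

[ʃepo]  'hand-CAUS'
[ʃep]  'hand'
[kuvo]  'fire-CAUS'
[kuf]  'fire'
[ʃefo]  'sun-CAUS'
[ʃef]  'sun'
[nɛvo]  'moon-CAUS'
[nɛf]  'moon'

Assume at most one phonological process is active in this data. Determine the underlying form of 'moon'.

The root 'moon' surfaces as [nɛvo] and [nɛf], with a stem-final [v] ~ [f] alternation.
But 'sun' keeps [f] in both environments ([ʃefo], [ʃef]), so there is no rule changing /f/ to [v] before the CAUS suffix.
So /v/ is underlying, and a rule of word-final obstruent devoicing — voiced obstruents become voiceless word-finally — gives [f].

/nɛv/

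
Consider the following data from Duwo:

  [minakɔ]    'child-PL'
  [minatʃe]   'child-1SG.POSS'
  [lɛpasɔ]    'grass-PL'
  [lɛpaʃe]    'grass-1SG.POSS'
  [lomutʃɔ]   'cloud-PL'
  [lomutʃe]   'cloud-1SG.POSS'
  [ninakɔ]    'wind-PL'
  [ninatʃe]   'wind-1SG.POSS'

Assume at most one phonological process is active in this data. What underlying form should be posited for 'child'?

In [minakɔ] and [minatʃe] the final segment of 'child' alternates: [k] ~ [tʃ].
But 'cloud' keeps [tʃ] in both environments ([lomutʃɔ], [lomutʃe]), so there is no rule changing /tʃ/ to [k] before the PL suffix.
The underlying segment must be /k/; /k/ and /s/ become palato-alveolar [tʃ] and [ʃ] before a front vowel, yielding [tʃ] there.

/minak/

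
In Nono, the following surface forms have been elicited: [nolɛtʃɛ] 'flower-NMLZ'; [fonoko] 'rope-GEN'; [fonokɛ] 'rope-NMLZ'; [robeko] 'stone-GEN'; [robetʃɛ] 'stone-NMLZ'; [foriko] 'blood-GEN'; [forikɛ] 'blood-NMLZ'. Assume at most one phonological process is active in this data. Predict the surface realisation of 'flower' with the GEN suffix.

[nolɛko]

In [robeko] and [robetʃɛ] the final segment of 'stone' alternates: [k] ~ [tʃ].
If /k/ were underlying and a rule turned it into [tʃ] before the NMLZ suffix, 'blood' would also alternate; but it has [k] in both [foriko] and [forikɛ].
The alternation reflects depalatalization: palato-alveolar /tʃ/ becomes [k] when no front vowel follows. /tʃ/ is underlying.
From [nolɛtʃɛ] the stem 'flower' is /nolɛtʃ/; when no front vowel follows this yields [nolɛko].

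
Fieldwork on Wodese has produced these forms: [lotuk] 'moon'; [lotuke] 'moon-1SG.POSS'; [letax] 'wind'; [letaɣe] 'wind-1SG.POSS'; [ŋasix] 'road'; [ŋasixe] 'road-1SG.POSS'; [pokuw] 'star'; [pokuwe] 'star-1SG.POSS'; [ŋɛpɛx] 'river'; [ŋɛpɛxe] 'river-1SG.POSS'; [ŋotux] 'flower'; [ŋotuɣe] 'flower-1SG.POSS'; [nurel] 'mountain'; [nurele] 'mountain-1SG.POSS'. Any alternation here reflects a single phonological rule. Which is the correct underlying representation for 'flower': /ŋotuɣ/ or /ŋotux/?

/ŋotuɣ/

The root 'flower' surfaces as [ŋotux] and [ŋotuɣe], with a stem-final [x] ~ [ɣ] alternation.
But 'river' keeps [x] in both environments ([ŋɛpɛx], [ŋɛpɛxe]), so there is no rule changing /x/ to [ɣ] before the 1SG.POSS suffix.
The underlying segment must be /ɣ/; voiced obstruents become voiceless word-finally, yielding [x] there.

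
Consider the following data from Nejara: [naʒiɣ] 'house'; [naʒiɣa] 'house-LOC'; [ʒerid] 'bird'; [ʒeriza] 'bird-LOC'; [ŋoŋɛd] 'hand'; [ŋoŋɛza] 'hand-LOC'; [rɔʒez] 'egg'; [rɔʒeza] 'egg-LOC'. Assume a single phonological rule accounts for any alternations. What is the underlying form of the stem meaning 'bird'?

/ʒerid/

The root 'bird' surfaces as [ʒerid] and [ʒeriza], with a stem-final [d] ~ [z] alternation.
If /z/ were underlying and a rule turned it into [d] in isolation, 'egg' would also alternate; but it has [z] in both [rɔʒez] and [rɔʒeza].
So /d/ is underlying, and a rule of intervocalic spirantization — voiced stops become fricatives between vowels — gives [z].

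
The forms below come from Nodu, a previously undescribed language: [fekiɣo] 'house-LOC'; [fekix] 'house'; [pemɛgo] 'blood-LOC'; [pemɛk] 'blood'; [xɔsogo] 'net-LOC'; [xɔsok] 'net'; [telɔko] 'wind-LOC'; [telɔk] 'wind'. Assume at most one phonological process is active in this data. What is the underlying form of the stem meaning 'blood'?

/pemɛg/

The stem for 'blood' ends in [g] in [pemɛgo] but [k] in [pemɛk].
But 'wind' keeps [k] in both environments ([telɔko], [telɔk]), so there is no rule changing /k/ to [g] before the LOC suffix.
The alternation reflects word-final obstruent devoicing: voiced obstruents become voiceless word-finally. /g/ is underlying.
So 'blood' = /pemɛg/.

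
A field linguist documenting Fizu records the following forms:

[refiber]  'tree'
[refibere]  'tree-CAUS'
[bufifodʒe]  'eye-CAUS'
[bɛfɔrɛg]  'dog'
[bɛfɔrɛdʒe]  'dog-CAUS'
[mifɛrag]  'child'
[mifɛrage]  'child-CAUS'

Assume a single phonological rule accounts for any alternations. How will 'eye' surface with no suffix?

[bufifog]

The stem for 'dog' ends in [g] in [bɛfɔrɛg] but [dʒ] in [bɛfɔrɛdʒe].
But 'child' keeps [g] in both environments ([mifɛrag], [mifɛrage]), so there is no rule changing /g/ to [dʒ] before the CAUS suffix.
The underlying segment must be /dʒ/; palato-alveolar /dʒ/ becomes [g] when no front vowel follows, yielding [g] there.
The one attested form of 'eye', [bufifodʒe], shows underlying /bufifodʒ/. Applying the same rule when no front vowel follows gives [bufifog].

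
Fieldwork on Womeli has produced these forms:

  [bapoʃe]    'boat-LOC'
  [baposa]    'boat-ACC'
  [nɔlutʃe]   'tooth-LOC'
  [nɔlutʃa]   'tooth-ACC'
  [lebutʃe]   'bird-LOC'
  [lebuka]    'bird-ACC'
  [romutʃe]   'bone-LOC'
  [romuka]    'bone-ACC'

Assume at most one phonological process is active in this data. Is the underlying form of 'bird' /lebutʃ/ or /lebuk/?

/lebuk/

In [lebutʃe] and [lebuka] the final segment of 'bird' alternates: [tʃ] ~ [k].
But 'tooth' keeps [tʃ] in both environments ([nɔlutʃe], [nɔlutʃa]), so there is no rule changing /tʃ/ to [k] before the ACC suffix.
Therefore /k/ is basic and [tʃ] is derived by palatalization before a front vowel (/k/ and /s/ become palato-alveolar [tʃ] and [ʃ] before a front vowel).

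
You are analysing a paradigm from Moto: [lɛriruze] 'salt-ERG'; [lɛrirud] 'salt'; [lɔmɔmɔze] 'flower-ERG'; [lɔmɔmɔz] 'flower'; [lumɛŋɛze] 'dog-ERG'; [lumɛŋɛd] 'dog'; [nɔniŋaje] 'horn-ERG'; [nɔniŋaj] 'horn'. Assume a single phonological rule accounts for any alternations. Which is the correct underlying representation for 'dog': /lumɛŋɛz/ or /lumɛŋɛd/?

/lumɛŋɛd/

In [lumɛŋɛze] and [lumɛŋɛd] the final segment of 'dog' alternates: [z] ~ [d].
But 'flower' keeps [z] in both environments ([lɔmɔmɔze], [lɔmɔmɔz]), so there is no rule changing /z/ to [d] in isolation.
So /d/ is underlying, and a rule of intervocalic spirantization — voiced stops become fricatives between vowels — gives [z].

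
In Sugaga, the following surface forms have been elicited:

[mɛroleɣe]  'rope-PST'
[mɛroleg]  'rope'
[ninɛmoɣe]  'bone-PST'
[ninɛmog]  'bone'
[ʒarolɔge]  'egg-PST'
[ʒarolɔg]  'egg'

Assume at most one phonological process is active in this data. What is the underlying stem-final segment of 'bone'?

/ɣ/

In [ninɛmoɣe] and [ninɛmog] the final segment of 'bone' alternates: [ɣ] ~ [g].
Compare 'egg', with invariant [g] in [ʒarolɔge] and [ʒarolɔg]: an analysis with underlying /g/ and a rule producing [ɣ] before the PST suffix would wrongly predict alternation here too.
The alternation reflects word-final hardening: voiced fricatives become stops word-finally. /ɣ/ is underlying.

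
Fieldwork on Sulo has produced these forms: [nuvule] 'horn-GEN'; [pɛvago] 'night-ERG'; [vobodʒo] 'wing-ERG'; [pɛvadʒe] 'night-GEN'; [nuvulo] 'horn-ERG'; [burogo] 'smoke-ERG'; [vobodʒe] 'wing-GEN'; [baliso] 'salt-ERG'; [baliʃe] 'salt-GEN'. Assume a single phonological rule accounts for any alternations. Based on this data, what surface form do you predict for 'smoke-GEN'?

[burodʒe]

The stem for 'night' ends in [dʒ] in [pɛvadʒe] but [g] in [pɛvago].
Compare 'wing', with invariant [dʒ] in [vobodʒe] and [vobodʒo]: an analysis with underlying /dʒ/ and a rule producing [g] before the ERG suffix would wrongly predict alternation here too.
So /g/ is underlying, and a rule of palatalization before a front vowel — /g/ and /s/ become palato-alveolar [dʒ] and [ʃ] before a front vowel — gives [dʒ].
The one attested form of 'smoke', [burogo], shows underlying /burog/. Applying the same rule before a front vowel gives [burodʒe].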